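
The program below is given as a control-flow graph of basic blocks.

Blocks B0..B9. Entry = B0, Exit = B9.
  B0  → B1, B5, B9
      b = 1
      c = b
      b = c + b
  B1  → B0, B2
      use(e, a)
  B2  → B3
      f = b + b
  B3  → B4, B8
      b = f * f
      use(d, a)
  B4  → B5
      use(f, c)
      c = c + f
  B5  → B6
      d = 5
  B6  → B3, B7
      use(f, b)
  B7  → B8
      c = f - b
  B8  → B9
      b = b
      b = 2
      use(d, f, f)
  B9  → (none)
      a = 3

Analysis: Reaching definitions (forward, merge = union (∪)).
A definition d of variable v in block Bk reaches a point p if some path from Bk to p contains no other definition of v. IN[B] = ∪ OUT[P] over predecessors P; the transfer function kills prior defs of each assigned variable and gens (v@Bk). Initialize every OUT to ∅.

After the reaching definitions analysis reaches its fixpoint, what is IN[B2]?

Converged values:
  B0:  IN={b@B0, c@B0}  OUT={b@B0, c@B0}
  B1:  IN={b@B0, c@B0}  OUT={b@B0, c@B0}
  B2:  IN={b@B0, c@B0}  OUT={b@B0, c@B0, f@B2}
  B3:  IN={b@B0, b@B3, c@B0, c@B4, d@B5, f@B2}  OUT={b@B3, c@B0, c@B4, d@B5, f@B2}
  B4:  IN={b@B3, c@B0, c@B4, d@B5, f@B2}  OUT={b@B3, c@B4, d@B5, f@B2}
  B5:  IN={b@B0, b@B3, c@B0, c@B4, d@B5, f@B2}  OUT={b@B0, b@B3, c@B0, c@B4, d@B5, f@B2}
  B6:  IN={b@B0, b@B3, c@B0, c@B4, d@B5, f@B2}  OUT={b@B0, b@B3, c@B0, c@B4, d@B5, f@B2}
  B7:  IN={b@B0, b@B3, c@B0, c@B4, d@B5, f@B2}  OUT={b@B0, b@B3, c@B7, d@B5, f@B2}
  B8:  IN={b@B0, b@B3, c@B0, c@B4, c@B7, d@B5, f@B2}  OUT={b@B8, c@B0, c@B4, c@B7, d@B5, f@B2}
  B9:  IN={b@B0, b@B8, c@B0, c@B4, c@B7, d@B5, f@B2}  OUT={a@B9, b@B0, b@B8, c@B0, c@B4, c@B7, d@B5, f@B2}

Merge at B2: IN[B2] = OUT[B1] = {b@B0, c@B0}

Answer: {b@B0, c@B0}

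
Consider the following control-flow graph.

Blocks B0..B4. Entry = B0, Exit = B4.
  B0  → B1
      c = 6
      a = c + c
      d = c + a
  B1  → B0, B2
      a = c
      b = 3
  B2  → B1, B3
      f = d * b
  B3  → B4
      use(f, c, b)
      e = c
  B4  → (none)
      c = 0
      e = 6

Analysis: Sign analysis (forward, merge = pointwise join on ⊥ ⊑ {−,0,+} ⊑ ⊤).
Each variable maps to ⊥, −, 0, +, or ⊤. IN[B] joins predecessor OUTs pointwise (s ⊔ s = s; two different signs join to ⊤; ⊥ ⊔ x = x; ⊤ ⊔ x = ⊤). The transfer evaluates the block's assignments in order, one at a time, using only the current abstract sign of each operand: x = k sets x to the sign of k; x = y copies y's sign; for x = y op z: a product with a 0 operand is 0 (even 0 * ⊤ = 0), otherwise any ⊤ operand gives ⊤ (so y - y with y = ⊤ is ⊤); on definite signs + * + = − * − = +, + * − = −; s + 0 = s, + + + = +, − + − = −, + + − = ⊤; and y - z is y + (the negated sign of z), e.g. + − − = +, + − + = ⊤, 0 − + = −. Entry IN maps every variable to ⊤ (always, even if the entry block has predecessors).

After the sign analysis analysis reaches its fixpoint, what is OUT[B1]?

Answer: {a: +, b: +, c: +, d: +, e: ⊤, f: ⊤}

Working:
Per-block solution:
  B0:   IN=(all ⊤)   OUT={a:+, c:+, d:+; rest ⊤}
  B1:   IN={a:+, c:+, d:+; rest ⊤}   OUT={a:+, b:+, c:+, d:+; rest ⊤}
  B2:   IN={a:+, b:+, c:+, d:+; rest ⊤}   OUT={a:+, b:+, c:+, d:+, f:+; rest ⊤}
  B3:   IN={a:+, b:+, c:+, d:+, f:+; rest ⊤}   OUT={a:+, b:+, c:+, d:+, e:+, f:+; rest ⊤}
  B4:   IN={a:+, b:+, c:+, d:+, e:+, f:+; rest ⊤}   OUT={a:+, b:+, c:0, d:+, e:+, f:+; rest ⊤}

Merge at B1: IN[B1] = OUT[B0] ⊔ OUT[B2] = {a: +, b: ⊤, c: +, d: +, e: ⊤, f: ⊤}
Applying B1's transfer function to that IN value gives OUT[B1] (row B1 above).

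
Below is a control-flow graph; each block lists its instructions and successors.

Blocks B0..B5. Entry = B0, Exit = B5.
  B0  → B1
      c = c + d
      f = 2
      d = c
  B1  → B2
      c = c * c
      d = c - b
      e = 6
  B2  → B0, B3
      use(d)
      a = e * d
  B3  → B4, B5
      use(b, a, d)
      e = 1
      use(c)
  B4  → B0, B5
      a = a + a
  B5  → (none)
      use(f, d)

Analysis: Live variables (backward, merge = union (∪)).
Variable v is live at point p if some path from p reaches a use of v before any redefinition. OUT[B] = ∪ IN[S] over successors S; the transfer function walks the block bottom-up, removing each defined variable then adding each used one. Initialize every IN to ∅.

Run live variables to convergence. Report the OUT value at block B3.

Answer: {a, b, c, d, f}

Trace:
Converged values:
  B0:  IN={b, c, d}  OUT={b, c, f}
  B1:  IN={b, c, f}  OUT={b, c, d, e, f}
  B2:  IN={b, c, d, e, f}  OUT={a, b, c, d, f}
  B3:  IN={a, b, c, d, f}  OUT={a, b, c, d, f}
  B4:  IN={a, b, c, d, f}  OUT={b, c, d, f}
  B5:  IN={d, f}  OUT={}

Merge at B3: OUT[B3] = IN[B4] ⊔ IN[B5] = {a, b, c, d, f}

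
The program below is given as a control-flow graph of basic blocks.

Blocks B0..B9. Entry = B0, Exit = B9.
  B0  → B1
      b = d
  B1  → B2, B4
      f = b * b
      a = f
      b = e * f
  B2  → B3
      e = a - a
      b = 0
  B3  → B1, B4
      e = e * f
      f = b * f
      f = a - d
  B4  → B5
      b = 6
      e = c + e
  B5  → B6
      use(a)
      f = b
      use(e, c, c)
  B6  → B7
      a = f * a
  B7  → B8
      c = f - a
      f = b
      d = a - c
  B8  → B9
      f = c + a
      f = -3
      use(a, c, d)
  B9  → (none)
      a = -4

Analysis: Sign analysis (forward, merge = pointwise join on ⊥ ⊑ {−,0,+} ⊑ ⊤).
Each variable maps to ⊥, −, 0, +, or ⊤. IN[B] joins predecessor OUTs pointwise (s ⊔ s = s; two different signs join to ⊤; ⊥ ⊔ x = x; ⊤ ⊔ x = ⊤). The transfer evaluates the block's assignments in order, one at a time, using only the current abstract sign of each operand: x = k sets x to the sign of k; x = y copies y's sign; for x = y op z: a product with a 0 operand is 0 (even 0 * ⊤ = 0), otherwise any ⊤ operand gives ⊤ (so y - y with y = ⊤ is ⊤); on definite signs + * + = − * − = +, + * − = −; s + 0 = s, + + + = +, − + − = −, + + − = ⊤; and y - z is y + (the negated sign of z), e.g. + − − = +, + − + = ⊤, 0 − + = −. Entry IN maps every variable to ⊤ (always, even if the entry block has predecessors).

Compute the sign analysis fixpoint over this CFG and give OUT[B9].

Fixpoint table:
  B0:  IN=(all ⊤)  OUT=(all ⊤)
  B1:  IN=(all ⊤)  OUT=(all ⊤)
  B2:  IN=(all ⊤)  OUT={b:0; rest ⊤}
  B3:  IN={b:0; rest ⊤}  OUT={b:0; rest ⊤}
  B4:  IN=(all ⊤)  OUT={b:+; rest ⊤}
  B5:  IN={b:+; rest ⊤}  OUT={b:+, f:+; rest ⊤}
  B6:  IN={b:+, f:+; rest ⊤}  OUT={b:+, f:+; rest ⊤}
  B7:  IN={b:+, f:+; rest ⊤}  OUT={b:+, f:+; rest ⊤}
  B8:  IN={b:+, f:+; rest ⊤}  OUT={b:+, f:-; rest ⊤}
  B9:  IN={b:+, f:-; rest ⊤}  OUT={a:-, b:+, f:-; rest ⊤}

Merge at B9: IN[B9] = OUT[B8] = {a: ⊤, b: +, c: ⊤, d: ⊤, e: ⊤, f: -}
Applying B9's transfer function to that IN value gives OUT[B9] (row B9 above).

Answer: {a: -, b: +, c: ⊤, d: ⊤, e: ⊤, f: -}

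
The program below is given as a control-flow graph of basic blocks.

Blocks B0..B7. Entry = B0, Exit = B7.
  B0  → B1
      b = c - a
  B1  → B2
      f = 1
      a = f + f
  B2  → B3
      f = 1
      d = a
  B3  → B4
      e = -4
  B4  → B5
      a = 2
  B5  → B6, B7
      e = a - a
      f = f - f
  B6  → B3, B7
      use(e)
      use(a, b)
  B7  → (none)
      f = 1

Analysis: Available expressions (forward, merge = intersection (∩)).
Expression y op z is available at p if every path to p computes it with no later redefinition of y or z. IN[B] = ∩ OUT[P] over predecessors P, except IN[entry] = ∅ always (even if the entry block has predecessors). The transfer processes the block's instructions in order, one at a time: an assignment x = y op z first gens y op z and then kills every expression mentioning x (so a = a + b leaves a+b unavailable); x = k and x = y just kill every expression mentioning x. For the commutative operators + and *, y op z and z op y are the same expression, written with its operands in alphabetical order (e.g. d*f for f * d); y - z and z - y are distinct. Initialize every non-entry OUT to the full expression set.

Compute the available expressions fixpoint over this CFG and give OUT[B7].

Answer: {a-a}

Trace:
Fixpoint table:
  B0:  IN={}  OUT={c-a}
  B1:  IN={c-a}  OUT={f+f}
  B2:  IN={f+f}  OUT={}
  B3:  IN={}  OUT={}
  B4:  IN={}  OUT={}
  B5:  IN={}  OUT={a-a}
  B6:  IN={a-a}  OUT={a-a}
  B7:  IN={a-a}  OUT={a-a}

Merge at B7: IN[B7] = OUT[B5] ∩ OUT[B6] = {a-a}
Applying B7's transfer function to that IN value gives OUT[B7] (row B7 above).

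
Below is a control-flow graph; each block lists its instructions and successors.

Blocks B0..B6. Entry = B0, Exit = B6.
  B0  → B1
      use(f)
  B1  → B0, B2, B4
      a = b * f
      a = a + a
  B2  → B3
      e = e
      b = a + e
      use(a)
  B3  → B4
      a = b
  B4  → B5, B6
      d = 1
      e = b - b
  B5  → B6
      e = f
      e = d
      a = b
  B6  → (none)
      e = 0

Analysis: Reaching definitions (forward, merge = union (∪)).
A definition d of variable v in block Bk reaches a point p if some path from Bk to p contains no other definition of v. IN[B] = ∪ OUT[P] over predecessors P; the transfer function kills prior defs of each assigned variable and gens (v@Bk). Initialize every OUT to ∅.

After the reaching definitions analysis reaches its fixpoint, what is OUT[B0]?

Answer: {a@B1}

Derivation:
Per-block solution:
  B0: | IN={a@B1} | OUT={a@B1}
  B1: | IN={a@B1} | OUT={a@B1}
  B2: | IN={a@B1} | OUT={a@B1, b@B2, e@B2}
  B3: | IN={a@B1, b@B2, e@B2} | OUT={a@B3, b@B2, e@B2}
  B4: | IN={a@B1, a@B3, b@B2, e@B2} | OUT={a@B1, a@B3, b@B2, d@B4, e@B4}
  B5: | IN={a@B1, a@B3, b@B2, d@B4, e@B4} | OUT={a@B5, b@B2, d@B4, e@B5}
  B6: | IN={a@B1, a@B3, a@B5, b@B2, d@B4, e@B4, e@B5} | OUT={a@B1, a@B3, a@B5, b@B2, d@B4, e@B6}

Merge at B0 (entry node, so the boundary value {} is joined with the incoming edge(s)): IN[B0] = {} ⊔ OUT[B1] = {a@B1}
Applying B0's transfer function to that IN value gives OUT[B0] (row B0 above).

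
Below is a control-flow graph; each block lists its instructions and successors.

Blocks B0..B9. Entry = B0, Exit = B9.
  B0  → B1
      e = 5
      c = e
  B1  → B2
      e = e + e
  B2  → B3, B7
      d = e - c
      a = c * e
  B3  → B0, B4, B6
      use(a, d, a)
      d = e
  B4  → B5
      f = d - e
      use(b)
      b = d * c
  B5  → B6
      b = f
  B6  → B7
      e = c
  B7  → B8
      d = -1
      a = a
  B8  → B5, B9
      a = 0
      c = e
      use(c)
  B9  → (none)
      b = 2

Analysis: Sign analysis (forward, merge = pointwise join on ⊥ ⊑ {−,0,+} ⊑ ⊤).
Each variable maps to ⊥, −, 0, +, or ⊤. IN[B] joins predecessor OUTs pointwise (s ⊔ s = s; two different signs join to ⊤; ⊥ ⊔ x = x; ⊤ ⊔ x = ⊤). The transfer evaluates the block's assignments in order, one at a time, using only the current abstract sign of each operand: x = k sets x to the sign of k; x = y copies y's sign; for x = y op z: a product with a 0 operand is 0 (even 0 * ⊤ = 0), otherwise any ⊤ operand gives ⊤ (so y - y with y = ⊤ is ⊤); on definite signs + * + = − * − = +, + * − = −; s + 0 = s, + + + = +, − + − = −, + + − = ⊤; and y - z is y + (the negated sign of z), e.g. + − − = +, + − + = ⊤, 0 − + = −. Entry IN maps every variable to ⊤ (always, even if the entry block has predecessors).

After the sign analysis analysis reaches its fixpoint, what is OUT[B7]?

Converged values:
  B0:   IN=(all ⊤)   OUT={c:+, e:+; rest ⊤}
  B1:   IN={c:+, e:+; rest ⊤}   OUT={c:+, e:+; rest ⊤}
  B2:   IN={c:+, e:+; rest ⊤}   OUT={a:+, c:+, e:+; rest ⊤}
  B3:   IN={a:+, c:+, e:+; rest ⊤}   OUT={a:+, c:+, d:+, e:+; rest ⊤}
  B4:   IN={a:+, c:+, d:+, e:+; rest ⊤}   OUT={a:+, b:+, c:+, d:+, e:+; rest ⊤}
  B5:   IN={c:+, e:+; rest ⊤}   OUT={c:+, e:+; rest ⊤}
  B6:   IN={c:+, e:+; rest ⊤}   OUT={c:+, e:+; rest ⊤}
  B7:   IN={c:+, e:+; rest ⊤}   OUT={c:+, d:-, e:+; rest ⊤}
  B8:   IN={c:+, d:-, e:+; rest ⊤}   OUT={a:0, c:+, d:-, e:+; rest ⊤}
  B9:   IN={a:0, c:+, d:-, e:+; rest ⊤}   OUT={a:0, b:+, c:+, d:-, e:+; rest ⊤}

Merge at B7: IN[B7] = OUT[B2] ⊔ OUT[B6] = {a: ⊤, b: ⊤, c: +, d: ⊤, e: +, f: ⊤}
Applying B7's transfer function to that IN value gives OUT[B7] (row B7 above).

Answer: {a: ⊤, b: ⊤, c: +, d: -, e: +, f: ⊤}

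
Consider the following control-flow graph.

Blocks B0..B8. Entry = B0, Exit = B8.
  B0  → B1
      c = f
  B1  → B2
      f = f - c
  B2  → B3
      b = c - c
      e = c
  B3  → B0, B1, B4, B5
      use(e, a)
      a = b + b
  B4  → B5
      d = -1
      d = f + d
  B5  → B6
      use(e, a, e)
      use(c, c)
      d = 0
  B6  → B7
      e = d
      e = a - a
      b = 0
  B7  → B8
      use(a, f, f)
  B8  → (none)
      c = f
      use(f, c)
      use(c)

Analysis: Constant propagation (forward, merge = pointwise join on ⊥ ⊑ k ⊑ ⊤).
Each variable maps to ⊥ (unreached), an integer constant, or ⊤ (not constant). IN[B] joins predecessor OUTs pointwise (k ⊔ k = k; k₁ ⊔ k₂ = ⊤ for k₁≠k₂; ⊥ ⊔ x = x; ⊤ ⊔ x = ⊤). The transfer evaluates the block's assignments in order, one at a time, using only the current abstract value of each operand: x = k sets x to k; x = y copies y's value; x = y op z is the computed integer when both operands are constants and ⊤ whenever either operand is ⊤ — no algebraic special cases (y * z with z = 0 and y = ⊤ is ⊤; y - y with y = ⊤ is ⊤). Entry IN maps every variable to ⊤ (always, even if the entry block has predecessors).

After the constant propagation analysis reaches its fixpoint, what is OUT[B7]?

Answer: {a: ⊤, b: 0, c: ⊤, d: 0, e: ⊤, f: ⊤}

Working:
Per-block solution:
  B0: | IN=(all ⊤) | OUT=(all ⊤)
  B1: | IN=(all ⊤) | OUT=(all ⊤)
  B2: | IN=(all ⊤) | OUT=(all ⊤)
  B3: | IN=(all ⊤) | OUT=(all ⊤)
  B4: | IN=(all ⊤) | OUT=(all ⊤)
  B5: | IN=(all ⊤) | OUT={d:0; rest ⊤}
  B6: | IN={d:0; rest ⊤} | OUT={b:0, d:0; rest ⊤}
  B7: | IN={b:0, d:0; rest ⊤} | OUT={b:0, d:0; rest ⊤}
  B8: | IN={b:0, d:0; rest ⊤} | OUT={b:0, d:0; rest ⊤}

Merge at B7: IN[B7] = OUT[B6] = {a: ⊤, b: 0, c: ⊤, d: 0, e: ⊤, f: ⊤}
Applying B7's transfer function to that IN value gives OUT[B7] (row B7 above).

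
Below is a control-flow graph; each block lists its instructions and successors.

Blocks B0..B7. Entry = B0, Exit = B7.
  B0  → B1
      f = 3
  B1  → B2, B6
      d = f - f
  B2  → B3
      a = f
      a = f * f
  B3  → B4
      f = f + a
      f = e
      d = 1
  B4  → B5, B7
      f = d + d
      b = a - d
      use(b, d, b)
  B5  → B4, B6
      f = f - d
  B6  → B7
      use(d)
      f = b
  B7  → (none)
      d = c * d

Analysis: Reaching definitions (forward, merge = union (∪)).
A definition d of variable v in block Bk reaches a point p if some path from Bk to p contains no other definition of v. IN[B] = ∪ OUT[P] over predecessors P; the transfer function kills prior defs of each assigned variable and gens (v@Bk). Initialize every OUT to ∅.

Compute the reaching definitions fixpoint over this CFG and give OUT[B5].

Answer: {a@B2, b@B4, d@B3, f@B5}

Working:
Converged values:
  B0:  IN={}  OUT={f@B0}
  B1:  IN={f@B0}  OUT={d@B1, f@B0}
  B2:  IN={d@B1, f@B0}  OUT={a@B2, d@B1, f@B0}
  B3:  IN={a@B2, d@B1, f@B0}  OUT={a@B2, d@B3, f@B3}
  B4:  IN={a@B2, b@B4, d@B3, f@B3, f@B5}  OUT={a@B2, b@B4, d@B3, f@B4}
  B5:  IN={a@B2, b@B4, d@B3, f@B4}  OUT={a@B2, b@B4, d@B3, f@B5}
  B6:  IN={a@B2, b@B4, d@B1, d@B3, f@B0, f@B5}  OUT={a@B2, b@B4, d@B1, d@B3, f@B6}
  B7:  IN={a@B2, b@B4, d@B1, d@B3, f@B4, f@B6}  OUT={a@B2, b@B4, d@B7, f@B4, f@B6}

Merge at B5: IN[B5] = OUT[B4] = {a@B2, b@B4, d@B3, f@B4}
Applying B5's transfer function to that IN value gives OUT[B5] (row B5 above).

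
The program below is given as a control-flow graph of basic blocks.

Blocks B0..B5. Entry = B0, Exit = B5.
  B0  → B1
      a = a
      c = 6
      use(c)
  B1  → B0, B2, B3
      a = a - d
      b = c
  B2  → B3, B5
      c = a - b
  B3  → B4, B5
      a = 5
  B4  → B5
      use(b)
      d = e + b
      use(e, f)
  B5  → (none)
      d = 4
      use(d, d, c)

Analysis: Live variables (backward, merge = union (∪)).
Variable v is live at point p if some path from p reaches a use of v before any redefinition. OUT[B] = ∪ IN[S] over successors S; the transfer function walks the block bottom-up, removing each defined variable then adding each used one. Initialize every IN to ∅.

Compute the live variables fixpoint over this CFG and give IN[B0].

Answer: {a, d, e, f}

Working:
Fixpoint table:
  B0: | IN={a, d, e, f} | OUT={a, c, d, e, f}
  B1: | IN={a, c, d, e, f} | OUT={a, b, c, d, e, f}
  B2: | IN={a, b, e, f} | OUT={b, c, e, f}
  B3: | IN={b, c, e, f} | OUT={b, c, e, f}
  B4: | IN={b, c, e, f} | OUT={c}
  B5: | IN={c} | OUT={}

Merge at B0: OUT[B0] = IN[B1] = {a, c, d, e, f}
Applying B0's transfer function to that OUT value gives IN[B0] (row B0 above).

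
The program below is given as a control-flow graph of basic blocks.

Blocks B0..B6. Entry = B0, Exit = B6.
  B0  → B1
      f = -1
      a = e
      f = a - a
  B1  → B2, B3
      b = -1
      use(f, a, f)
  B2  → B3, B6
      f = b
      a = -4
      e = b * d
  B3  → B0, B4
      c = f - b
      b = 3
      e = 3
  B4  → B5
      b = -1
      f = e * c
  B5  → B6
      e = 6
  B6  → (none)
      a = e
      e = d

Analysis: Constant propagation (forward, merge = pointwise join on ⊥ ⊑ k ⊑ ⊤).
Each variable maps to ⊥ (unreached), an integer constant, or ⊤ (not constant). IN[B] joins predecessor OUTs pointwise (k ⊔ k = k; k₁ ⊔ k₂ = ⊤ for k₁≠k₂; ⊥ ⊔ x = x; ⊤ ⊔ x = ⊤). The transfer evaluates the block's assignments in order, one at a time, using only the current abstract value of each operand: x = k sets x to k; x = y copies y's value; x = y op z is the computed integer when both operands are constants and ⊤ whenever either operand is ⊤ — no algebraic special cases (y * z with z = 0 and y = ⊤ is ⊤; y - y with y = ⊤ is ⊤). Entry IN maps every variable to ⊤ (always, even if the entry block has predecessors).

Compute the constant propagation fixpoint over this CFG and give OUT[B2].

Answer: {a: -4, b: -1, c: ⊤, d: ⊤, e: ⊤, f: -1}

Working:
Fixpoint table:
  B0:  IN=(all ⊤)  OUT=(all ⊤)
  B1:  IN=(all ⊤)  OUT={b:-1; rest ⊤}
  B2:  IN={b:-1; rest ⊤}  OUT={a:-4, b:-1, f:-1; rest ⊤}
  B3:  IN={b:-1; rest ⊤}  OUT={b:3, e:3; rest ⊤}
  B4:  IN={b:3, e:3; rest ⊤}  OUT={b:-1, e:3; rest ⊤}
  B5:  IN={b:-1, e:3; rest ⊤}  OUT={b:-1, e:6; rest ⊤}
  B6:  IN={b:-1; rest ⊤}  OUT={b:-1; rest ⊤}

Merge at B2: IN[B2] = OUT[B1] = {a: ⊤, b: -1, c: ⊤, d: ⊤, e: ⊤, f: ⊤}
Applying B2's transfer function to that IN value gives OUT[B2] (row B2 above).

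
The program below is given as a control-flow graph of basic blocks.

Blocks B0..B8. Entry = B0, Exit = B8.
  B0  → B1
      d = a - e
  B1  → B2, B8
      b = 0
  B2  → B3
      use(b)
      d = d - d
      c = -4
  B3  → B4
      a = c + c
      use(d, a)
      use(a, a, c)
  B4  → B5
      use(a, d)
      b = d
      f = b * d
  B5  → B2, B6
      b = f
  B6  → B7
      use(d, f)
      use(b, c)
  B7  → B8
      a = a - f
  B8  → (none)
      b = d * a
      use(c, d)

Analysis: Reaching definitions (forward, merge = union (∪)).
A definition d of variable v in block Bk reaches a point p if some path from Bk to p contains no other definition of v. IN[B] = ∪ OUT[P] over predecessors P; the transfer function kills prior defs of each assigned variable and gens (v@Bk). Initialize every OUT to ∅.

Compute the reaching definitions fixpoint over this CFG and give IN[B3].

Answer: {a@B3, b@B1, b@B5, c@B2, d@B2, f@B4}

Derivation:
Converged values:
  B0: | IN={} | OUT={d@B0}
  B1: | IN={d@B0} | OUT={b@B1, d@B0}
  B2: | IN={a@B3, b@B1, b@B5, c@B2, d@B0, d@B2, f@B4} | OUT={a@B3, b@B1, b@B5, c@B2, d@B2, f@B4}
  B3: | IN={a@B3, b@B1, b@B5, c@B2, d@B2, f@B4} | OUT={a@B3, b@B1, b@B5, c@B2, d@B2, f@B4}
  B4: | IN={a@B3, b@B1, b@B5, c@B2, d@B2, f@B4} | OUT={a@B3, b@B4, c@B2, d@B2, f@B4}
  B5: | IN={a@B3, b@B4, c@B2, d@B2, f@B4} | OUT={a@B3, b@B5, c@B2, d@B2, f@B4}
  B6: | IN={a@B3, b@B5, c@B2, d@B2, f@B4} | OUT={a@B3, b@B5, c@B2, d@B2, f@B4}
  B7: | IN={a@B3, b@B5, c@B2, d@B2, f@B4} | OUT={a@B7, b@B5, c@B2, d@B2, f@B4}
  B8: | IN={a@B7, b@B1, b@B5, c@B2, d@B0, d@B2, f@B4} | OUT={a@B7, b@B8, c@B2, d@B0, d@B2, f@B4}

Merge at B3: IN[B3] = OUT[B2] = {a@B3, b@B1, b@B5, c@B2, d@B2, f@B4}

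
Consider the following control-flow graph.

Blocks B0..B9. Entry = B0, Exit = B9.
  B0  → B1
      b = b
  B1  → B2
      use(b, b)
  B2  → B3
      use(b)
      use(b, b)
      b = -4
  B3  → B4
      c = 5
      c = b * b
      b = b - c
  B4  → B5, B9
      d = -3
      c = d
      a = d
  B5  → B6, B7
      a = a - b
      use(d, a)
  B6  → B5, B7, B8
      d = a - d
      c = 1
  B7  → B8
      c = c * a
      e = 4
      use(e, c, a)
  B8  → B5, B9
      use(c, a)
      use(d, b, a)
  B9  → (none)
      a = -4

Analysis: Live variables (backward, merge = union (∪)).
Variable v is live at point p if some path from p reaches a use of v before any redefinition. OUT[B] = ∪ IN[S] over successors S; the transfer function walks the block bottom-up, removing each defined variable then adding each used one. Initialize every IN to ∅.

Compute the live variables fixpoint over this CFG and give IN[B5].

Answer: {a, b, c, d}

Derivation:
Fixpoint table:
  B0:   IN={b}   OUT={b}
  B1:   IN={b}   OUT={b}
  B2:   IN={b}   OUT={b}
  B3:   IN={b}   OUT={b}
  B4:   IN={b}   OUT={a, b, c, d}
  B5:   IN={a, b, c, d}   OUT={a, b, c, d}
  B6:   IN={a, b, d}   OUT={a, b, c, d}
  B7:   IN={a, b, c, d}   OUT={a, b, c, d}
  B8:   IN={a, b, c, d}   OUT={a, b, c, d}
  B9:   IN={}   OUT={}

Merge at B5: OUT[B5] = IN[B6] ⊔ IN[B7] = {a, b, c, d}
Applying B5's transfer function to that OUT value gives IN[B5] (row B5 above).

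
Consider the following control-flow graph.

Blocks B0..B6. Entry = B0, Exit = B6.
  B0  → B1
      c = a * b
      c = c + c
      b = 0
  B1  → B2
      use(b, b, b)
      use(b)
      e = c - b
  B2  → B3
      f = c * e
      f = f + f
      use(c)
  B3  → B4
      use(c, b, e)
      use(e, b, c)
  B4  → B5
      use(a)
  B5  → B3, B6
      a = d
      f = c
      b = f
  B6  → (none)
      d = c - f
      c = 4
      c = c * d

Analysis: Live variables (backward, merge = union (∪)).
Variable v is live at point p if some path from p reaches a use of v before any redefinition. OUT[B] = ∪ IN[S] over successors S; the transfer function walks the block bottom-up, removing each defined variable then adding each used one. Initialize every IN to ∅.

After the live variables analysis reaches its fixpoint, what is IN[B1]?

Fixpoint table:
  B0: | IN={a, b, d} | OUT={a, b, c, d}
  B1: | IN={a, b, c, d} | OUT={a, b, c, d, e}
  B2: | IN={a, b, c, d, e} | OUT={a, b, c, d, e}
  B3: | IN={a, b, c, d, e} | OUT={a, c, d, e}
  B4: | IN={a, c, d, e} | OUT={c, d, e}
  B5: | IN={c, d, e} | OUT={a, b, c, d, e, f}
  B6: | IN={c, f} | OUT={}

Merge at B1: OUT[B1] = IN[B2] = {a, b, c, d, e}
Applying B1's transfer function to that OUT value gives IN[B1] (row B1 above).

Answer: {a, b, c, d}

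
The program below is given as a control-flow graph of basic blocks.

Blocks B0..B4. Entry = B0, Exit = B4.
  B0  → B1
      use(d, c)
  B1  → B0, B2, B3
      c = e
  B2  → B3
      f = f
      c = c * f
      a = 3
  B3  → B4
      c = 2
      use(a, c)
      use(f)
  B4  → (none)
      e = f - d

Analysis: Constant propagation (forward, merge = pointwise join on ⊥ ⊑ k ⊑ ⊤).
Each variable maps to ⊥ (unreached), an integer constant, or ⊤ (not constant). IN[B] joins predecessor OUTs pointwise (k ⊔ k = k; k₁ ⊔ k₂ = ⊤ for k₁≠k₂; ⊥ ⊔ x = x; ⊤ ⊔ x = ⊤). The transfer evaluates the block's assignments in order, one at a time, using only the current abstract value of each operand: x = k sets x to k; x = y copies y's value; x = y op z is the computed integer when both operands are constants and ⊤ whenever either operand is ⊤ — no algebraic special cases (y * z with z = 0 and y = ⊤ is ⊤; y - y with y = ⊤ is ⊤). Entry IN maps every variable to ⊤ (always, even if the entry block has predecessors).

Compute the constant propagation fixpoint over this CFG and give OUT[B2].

Per-block solution:
  B0:  IN=(all ⊤)  OUT=(all ⊤)
  B1:  IN=(all ⊤)  OUT=(all ⊤)
  B2:  IN=(all ⊤)  OUT={a:3; rest ⊤}
  B3:  IN=(all ⊤)  OUT={c:2; rest ⊤}
  B4:  IN={c:2; rest ⊤}  OUT={c:2; rest ⊤}

Merge at B2: IN[B2] = OUT[B1] = {a: ⊤, b: ⊤, c: ⊤, d: ⊤, e: ⊤, f: ⊤}
Applying B2's transfer function to that IN value gives OUT[B2] (row B2 above).

Answer: {a: 3, b: ⊤, c: ⊤, d: ⊤, e: ⊤, f: ⊤}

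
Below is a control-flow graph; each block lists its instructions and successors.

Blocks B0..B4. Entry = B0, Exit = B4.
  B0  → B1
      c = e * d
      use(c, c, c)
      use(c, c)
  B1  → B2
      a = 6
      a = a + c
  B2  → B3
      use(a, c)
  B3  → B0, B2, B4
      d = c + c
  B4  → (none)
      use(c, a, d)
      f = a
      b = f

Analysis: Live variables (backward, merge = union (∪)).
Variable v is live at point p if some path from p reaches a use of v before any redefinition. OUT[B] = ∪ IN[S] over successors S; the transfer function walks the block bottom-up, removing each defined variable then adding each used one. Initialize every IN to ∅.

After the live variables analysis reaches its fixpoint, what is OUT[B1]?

Converged values:
  B0:  IN={d, e}  OUT={c, e}
  B1:  IN={c, e}  OUT={a, c, e}
  B2:  IN={a, c, e}  OUT={a, c, e}
  B3:  IN={a, c, e}  OUT={a, c, d, e}
  B4:  IN={a, c, d}  OUT={}

Merge at B1: OUT[B1] = IN[B2] = {a, c, e}

Answer: {a, c, e}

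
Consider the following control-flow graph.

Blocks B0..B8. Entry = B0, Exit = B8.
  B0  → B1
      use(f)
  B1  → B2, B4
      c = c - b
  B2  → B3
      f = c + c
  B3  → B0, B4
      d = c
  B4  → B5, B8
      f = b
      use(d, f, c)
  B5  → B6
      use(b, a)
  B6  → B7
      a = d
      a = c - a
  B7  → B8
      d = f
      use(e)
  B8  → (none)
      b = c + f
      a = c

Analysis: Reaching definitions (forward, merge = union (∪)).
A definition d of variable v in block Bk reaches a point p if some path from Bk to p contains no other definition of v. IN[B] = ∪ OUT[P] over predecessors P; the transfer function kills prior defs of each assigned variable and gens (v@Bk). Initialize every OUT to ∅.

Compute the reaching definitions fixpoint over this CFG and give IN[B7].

Fixpoint table:
  B0:   IN={c@B1, d@B3, f@B2}   OUT={c@B1, d@B3, f@B2}
  B1:   IN={c@B1, d@B3, f@B2}   OUT={c@B1, d@B3, f@B2}
  B2:   IN={c@B1, d@B3, f@B2}   OUT={c@B1, d@B3, f@B2}
  B3:   IN={c@B1, d@B3, f@B2}   OUT={c@B1, d@B3, f@B2}
  B4:   IN={c@B1, d@B3, f@B2}   OUT={c@B1, d@B3, f@B4}
  B5:   IN={c@B1, d@B3, f@B4}   OUT={c@B1, d@B3, f@B4}
  B6:   IN={c@B1, d@B3, f@B4}   OUT={a@B6, c@B1, d@B3, f@B4}
  B7:   IN={a@B6, c@B1, d@B3, f@B4}   OUT={a@B6, c@B1, d@B7, f@B4}
  B8:   IN={a@B6, c@B1, d@B3, d@B7, f@B4}   OUT={a@B8, b@B8, c@B1, d@B3, d@B7, f@B4}

Merge at B7: IN[B7] = OUT[B6] = {a@B6, c@B1, d@B3, f@B4}

Answer: {a@B6, c@B1, d@B3, f@B4}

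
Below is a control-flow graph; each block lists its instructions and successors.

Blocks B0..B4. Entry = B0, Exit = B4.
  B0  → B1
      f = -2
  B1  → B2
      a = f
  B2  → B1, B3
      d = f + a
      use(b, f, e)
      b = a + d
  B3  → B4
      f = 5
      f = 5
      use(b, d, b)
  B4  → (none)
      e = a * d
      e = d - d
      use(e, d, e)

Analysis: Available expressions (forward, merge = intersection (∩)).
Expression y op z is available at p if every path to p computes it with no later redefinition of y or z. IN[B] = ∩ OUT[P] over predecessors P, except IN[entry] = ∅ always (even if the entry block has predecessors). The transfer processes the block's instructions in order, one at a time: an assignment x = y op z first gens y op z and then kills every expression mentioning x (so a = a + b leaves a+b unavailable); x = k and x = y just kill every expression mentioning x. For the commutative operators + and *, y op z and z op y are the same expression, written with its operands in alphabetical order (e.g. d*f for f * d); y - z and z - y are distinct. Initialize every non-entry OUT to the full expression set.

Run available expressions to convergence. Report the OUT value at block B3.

Converged values:
  B0:  IN={}  OUT={}
  B1:  IN={}  OUT={}
  B2:  IN={}  OUT={a+d, a+f}
  B3:  IN={a+d, a+f}  OUT={a+d}
  B4:  IN={a+d}  OUT={a*d, a+d, d-d}

Merge at B3: IN[B3] = OUT[B2] = {a+d, a+f}
Applying B3's transfer function to that IN value gives OUT[B3] (row B3 above).

Answer: {a+d}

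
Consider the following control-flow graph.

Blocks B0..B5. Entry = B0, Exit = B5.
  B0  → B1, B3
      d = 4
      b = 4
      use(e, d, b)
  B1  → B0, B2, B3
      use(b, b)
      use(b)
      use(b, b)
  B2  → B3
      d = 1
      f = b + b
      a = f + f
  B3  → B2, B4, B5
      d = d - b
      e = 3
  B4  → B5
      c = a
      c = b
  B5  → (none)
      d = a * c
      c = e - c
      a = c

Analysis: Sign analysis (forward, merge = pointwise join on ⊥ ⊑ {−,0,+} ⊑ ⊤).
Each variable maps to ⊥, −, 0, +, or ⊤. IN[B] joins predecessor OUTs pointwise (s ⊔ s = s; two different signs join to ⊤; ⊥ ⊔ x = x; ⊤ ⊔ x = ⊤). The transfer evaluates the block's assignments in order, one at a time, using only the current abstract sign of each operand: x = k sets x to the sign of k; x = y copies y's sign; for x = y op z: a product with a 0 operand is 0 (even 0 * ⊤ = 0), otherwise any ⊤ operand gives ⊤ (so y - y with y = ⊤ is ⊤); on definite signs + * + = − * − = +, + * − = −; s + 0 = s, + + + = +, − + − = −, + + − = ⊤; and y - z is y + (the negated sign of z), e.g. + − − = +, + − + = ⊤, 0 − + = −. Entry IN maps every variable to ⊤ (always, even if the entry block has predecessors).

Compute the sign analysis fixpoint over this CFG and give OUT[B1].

Fixpoint table:
  B0: | IN=(all ⊤) | OUT={b:+, d:+; rest ⊤}
  B1: | IN={b:+, d:+; rest ⊤} | OUT={b:+, d:+; rest ⊤}
  B2: | IN={b:+; rest ⊤} | OUT={a:+, b:+, d:+, f:+; rest ⊤}
  B3: | IN={b:+, d:+; rest ⊤} | OUT={b:+, e:+; rest ⊤}
  B4: | IN={b:+, e:+; rest ⊤} | OUT={b:+, c:+, e:+; rest ⊤}
  B5: | IN={b:+, e:+; rest ⊤} | OUT={b:+, e:+; rest ⊤}

Merge at B1: IN[B1] = OUT[B0] = {a: ⊤, b: +, c: ⊤, d: +, e: ⊤, f: ⊤}
Applying B1's transfer function to that IN value gives OUT[B1] (row B1 above).

Answer: {a: ⊤, b: +, c: ⊤, d: +, e: ⊤, f: ⊤}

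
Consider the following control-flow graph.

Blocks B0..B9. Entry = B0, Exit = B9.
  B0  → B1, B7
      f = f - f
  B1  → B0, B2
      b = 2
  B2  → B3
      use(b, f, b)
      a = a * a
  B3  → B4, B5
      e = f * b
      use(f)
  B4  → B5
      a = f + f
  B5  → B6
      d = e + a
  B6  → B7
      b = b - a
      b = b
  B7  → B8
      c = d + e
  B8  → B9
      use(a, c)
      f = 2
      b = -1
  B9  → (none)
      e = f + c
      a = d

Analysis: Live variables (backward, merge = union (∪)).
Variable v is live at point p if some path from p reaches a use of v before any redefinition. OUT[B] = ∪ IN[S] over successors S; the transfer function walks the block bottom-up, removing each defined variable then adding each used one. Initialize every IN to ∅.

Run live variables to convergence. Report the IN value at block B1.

Per-block solution:
  B0: | IN={a, d, e, f} | OUT={a, d, e, f}
  B1: | IN={a, d, e, f} | OUT={a, b, d, e, f}
  B2: | IN={a, b, f} | OUT={a, b, f}
  B3: | IN={a, b, f} | OUT={a, b, e, f}
  B4: | IN={b, e, f} | OUT={a, b, e}
  B5: | IN={a, b, e} | OUT={a, b, d, e}
  B6: | IN={a, b, d, e} | OUT={a, d, e}
  B7: | IN={a, d, e} | OUT={a, c, d}
  B8: | IN={a, c, d} | OUT={c, d, f}
  B9: | IN={c, d, f} | OUT={}

Merge at B1: OUT[B1] = IN[B0] ⊔ IN[B2] = {a, b, d, e, f}
Applying B1's transfer function to that OUT value gives IN[B1] (row B1 above).

Answer: {a, d, e, f}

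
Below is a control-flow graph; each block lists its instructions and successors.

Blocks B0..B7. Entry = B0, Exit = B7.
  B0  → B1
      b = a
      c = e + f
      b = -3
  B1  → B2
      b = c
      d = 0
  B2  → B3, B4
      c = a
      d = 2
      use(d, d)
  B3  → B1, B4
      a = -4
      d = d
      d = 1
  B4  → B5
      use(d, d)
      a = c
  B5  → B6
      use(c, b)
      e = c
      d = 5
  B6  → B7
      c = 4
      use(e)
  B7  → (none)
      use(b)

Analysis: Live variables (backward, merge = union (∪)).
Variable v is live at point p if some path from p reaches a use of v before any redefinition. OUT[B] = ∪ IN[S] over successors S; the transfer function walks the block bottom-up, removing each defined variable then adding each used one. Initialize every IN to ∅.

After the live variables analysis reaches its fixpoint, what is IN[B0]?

Answer: {a, e, f}

Trace:
Converged values:
  B0:  IN={a, e, f}  OUT={a, c}
  B1:  IN={a, c}  OUT={a, b}
  B2:  IN={a, b}  OUT={b, c, d}
  B3:  IN={b, c, d}  OUT={a, b, c, d}
  B4:  IN={b, c, d}  OUT={b, c}
  B5:  IN={b, c}  OUT={b, e}
  B6:  IN={b, e}  OUT={b}
  B7:  IN={b}  OUT={}

Merge at B0: OUT[B0] = IN[B1] = {a, c}
Applying B0's transfer function to that OUT value gives IN[B0] (row B0 above).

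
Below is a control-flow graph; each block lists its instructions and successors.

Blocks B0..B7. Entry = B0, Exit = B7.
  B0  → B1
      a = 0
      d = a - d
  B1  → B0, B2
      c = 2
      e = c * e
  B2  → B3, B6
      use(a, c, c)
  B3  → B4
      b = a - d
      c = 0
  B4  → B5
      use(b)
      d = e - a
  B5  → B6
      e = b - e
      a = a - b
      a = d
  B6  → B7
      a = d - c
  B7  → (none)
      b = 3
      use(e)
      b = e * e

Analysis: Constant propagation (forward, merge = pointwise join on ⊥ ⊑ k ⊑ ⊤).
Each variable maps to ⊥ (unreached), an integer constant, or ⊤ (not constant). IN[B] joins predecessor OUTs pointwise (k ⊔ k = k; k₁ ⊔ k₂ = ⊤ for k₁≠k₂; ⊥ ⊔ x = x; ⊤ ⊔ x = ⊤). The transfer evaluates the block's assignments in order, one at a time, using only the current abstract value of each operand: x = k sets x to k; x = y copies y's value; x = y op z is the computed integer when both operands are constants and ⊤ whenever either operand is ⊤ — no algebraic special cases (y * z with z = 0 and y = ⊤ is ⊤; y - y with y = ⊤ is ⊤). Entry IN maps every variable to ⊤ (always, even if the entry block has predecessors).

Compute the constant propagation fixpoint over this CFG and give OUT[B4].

Fixpoint table:
  B0:  IN=(all ⊤)  OUT={a:0; rest ⊤}
  B1:  IN={a:0; rest ⊤}  OUT={a:0, c:2; rest ⊤}
  B2:  IN={a:0, c:2; rest ⊤}  OUT={a:0, c:2; rest ⊤}
  B3:  IN={a:0, c:2; rest ⊤}  OUT={a:0, c:0; rest ⊤}
  B4:  IN={a:0, c:0; rest ⊤}  OUT={a:0, c:0; rest ⊤}
  B5:  IN={a:0, c:0; rest ⊤}  OUT={c:0; rest ⊤}
  B6:  IN=(all ⊤)  OUT=(all ⊤)
  B7:  IN=(all ⊤)  OUT=(all ⊤)

Merge at B4: IN[B4] = OUT[B3] = {a: 0, b: ⊤, c: 0, d: ⊤, e: ⊤, f: ⊤}
Applying B4's transfer function to that IN value gives OUT[B4] (row B4 above).

Answer: {a: 0, b: ⊤, c: 0, d: ⊤, e: ⊤, f: ⊤}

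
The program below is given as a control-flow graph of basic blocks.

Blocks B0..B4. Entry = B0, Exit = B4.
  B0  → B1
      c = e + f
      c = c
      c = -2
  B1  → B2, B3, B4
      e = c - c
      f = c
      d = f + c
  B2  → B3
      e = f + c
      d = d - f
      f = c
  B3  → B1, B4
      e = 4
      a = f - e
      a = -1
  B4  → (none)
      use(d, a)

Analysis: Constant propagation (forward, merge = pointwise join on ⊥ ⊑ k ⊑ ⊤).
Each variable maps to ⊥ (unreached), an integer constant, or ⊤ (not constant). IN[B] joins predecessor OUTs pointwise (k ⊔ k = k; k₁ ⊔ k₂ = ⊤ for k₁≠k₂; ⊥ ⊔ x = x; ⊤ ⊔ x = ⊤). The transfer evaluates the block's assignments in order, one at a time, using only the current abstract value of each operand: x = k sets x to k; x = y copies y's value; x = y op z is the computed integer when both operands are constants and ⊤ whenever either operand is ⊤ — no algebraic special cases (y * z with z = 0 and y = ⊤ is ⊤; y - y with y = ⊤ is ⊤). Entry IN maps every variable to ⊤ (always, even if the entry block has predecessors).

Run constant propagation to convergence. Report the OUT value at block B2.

Fixpoint table:
  B0: | IN=(all ⊤) | OUT={c:-2; rest ⊤}
  B1: | IN={c:-2; rest ⊤} | OUT={c:-2, d:-4, e:0, f:-2; rest ⊤}
  B2: | IN={c:-2, d:-4, e:0, f:-2; rest ⊤} | OUT={c:-2, d:-2, e:-4, f:-2; rest ⊤}
  B3: | IN={c:-2, f:-2; rest ⊤} | OUT={a:-1, c:-2, e:4, f:-2; rest ⊤}
  B4: | IN={c:-2, f:-2; rest ⊤} | OUT={c:-2, f:-2; rest ⊤}

Merge at B2: IN[B2] = OUT[B1] = {a: ⊤, b: ⊤, c: -2, d: -4, e: 0, f: -2}
Applying B2's transfer function to that IN value gives OUT[B2] (row B2 above).

Answer: {a: ⊤, b: ⊤, c: -2, d: -2, e: -4, f: -2}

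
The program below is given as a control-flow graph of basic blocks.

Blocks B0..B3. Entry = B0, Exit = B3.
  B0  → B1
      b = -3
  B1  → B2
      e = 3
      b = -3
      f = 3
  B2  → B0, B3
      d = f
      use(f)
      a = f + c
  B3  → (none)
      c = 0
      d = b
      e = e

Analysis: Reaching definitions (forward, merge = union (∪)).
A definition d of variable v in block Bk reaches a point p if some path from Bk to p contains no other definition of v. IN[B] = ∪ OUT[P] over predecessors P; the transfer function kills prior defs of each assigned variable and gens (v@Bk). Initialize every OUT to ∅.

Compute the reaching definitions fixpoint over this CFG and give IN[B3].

Converged values:
  B0:  IN={a@B2, b@B1, d@B2, e@B1, f@B1}  OUT={a@B2, b@B0, d@B2, e@B1, f@B1}
  B1:  IN={a@B2, b@B0, d@B2, e@B1, f@B1}  OUT={a@B2, b@B1, d@B2, e@B1, f@B1}
  B2:  IN={a@B2, b@B1, d@B2, e@B1, f@B1}  OUT={a@B2, b@B1, d@B2, e@B1, f@B1}
  B3:  IN={a@B2, b@B1, d@B2, e@B1, f@B1}  OUT={a@B2, b@B1, c@B3, d@B3, e@B3, f@B1}

Merge at B3: IN[B3] = OUT[B2] = {a@B2, b@B1, d@B2, e@B1, f@B1}

Answer: {a@B2, b@B1, d@B2, e@B1, f@B1}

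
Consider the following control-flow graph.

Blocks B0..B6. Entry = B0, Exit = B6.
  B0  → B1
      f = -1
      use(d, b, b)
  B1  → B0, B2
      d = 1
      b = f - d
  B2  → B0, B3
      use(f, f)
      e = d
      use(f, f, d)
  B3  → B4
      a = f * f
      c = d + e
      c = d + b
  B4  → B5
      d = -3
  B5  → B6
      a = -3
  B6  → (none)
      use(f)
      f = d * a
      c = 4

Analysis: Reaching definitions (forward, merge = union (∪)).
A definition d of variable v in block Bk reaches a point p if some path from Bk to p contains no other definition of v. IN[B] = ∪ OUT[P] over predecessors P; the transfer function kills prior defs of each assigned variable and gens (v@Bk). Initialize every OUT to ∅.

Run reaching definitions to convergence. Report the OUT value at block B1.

Answer: {b@B1, d@B1, e@B2, f@B0}

Working:
Converged values:
  B0: | IN={b@B1, d@B1, e@B2, f@B0} | OUT={b@B1, d@B1, e@B2, f@B0}
  B1: | IN={b@B1, d@B1, e@B2, f@B0} | OUT={b@B1, d@B1, e@B2, f@B0}
  B2: | IN={b@B1, d@B1, e@B2, f@B0} | OUT={b@B1, d@B1, e@B2, f@B0}
  B3: | IN={b@B1, d@B1, e@B2, f@B0} | OUT={a@B3, b@B1, c@B3, d@B1, e@B2, f@B0}
  B4: | IN={a@B3, b@B1, c@B3, d@B1, e@B2, f@B0} | OUT={a@B3, b@B1, c@B3, d@B4, e@B2, f@B0}
  B5: | IN={a@B3, b@B1, c@B3, d@B4, e@B2, f@B0} | OUT={a@B5, b@B1, c@B3, d@B4, e@B2, f@B0}
  B6: | IN={a@B5, b@B1, c@B3, d@B4, e@B2, f@B0} | OUT={a@B5, b@B1, c@B6, d@B4, e@B2, f@B6}

Merge at B1: IN[B1] = OUT[B0] = {b@B1, d@B1, e@B2, f@B0}
Applying B1's transfer function to that IN value gives OUT[B1] (row B1 above).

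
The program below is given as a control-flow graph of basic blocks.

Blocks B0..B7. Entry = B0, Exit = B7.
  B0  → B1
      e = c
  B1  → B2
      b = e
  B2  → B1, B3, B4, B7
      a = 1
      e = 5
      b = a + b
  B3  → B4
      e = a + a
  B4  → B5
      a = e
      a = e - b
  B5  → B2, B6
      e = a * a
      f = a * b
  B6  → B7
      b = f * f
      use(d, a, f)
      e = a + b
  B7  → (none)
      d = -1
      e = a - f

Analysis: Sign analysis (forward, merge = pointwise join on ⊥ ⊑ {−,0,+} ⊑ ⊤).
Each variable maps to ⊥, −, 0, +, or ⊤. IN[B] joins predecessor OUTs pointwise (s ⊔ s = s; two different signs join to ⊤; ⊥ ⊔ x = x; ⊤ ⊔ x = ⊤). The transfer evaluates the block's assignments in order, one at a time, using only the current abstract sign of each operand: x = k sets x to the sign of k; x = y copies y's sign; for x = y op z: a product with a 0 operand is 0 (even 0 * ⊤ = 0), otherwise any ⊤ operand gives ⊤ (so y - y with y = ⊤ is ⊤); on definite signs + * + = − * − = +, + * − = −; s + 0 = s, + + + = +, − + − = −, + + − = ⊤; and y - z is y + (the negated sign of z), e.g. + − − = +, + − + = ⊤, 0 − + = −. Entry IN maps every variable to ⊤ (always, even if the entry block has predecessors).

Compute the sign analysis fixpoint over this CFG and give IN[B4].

Fixpoint table:
  B0: | IN=(all ⊤) | OUT=(all ⊤)
  B1: | IN=(all ⊤) | OUT=(all ⊤)
  B2: | IN=(all ⊤) | OUT={a:+, e:+; rest ⊤}
  B3: | IN={a:+, e:+; rest ⊤} | OUT={a:+, e:+; rest ⊤}
  B4: | IN={a:+, e:+; rest ⊤} | OUT={e:+; rest ⊤}
  B5: | IN={e:+; rest ⊤} | OUT=(all ⊤)
  B6: | IN=(all ⊤) | OUT=(all ⊤)
  B7: | IN=(all ⊤) | OUT={d:-; rest ⊤}

Merge at B4: IN[B4] = OUT[B2] ⊔ OUT[B3] = {a: +, b: ⊤, c: ⊤, d: ⊤, e: +, f: ⊤}

Answer: {a: +, b: ⊤, c: ⊤, d: ⊤, e: +, f: ⊤}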